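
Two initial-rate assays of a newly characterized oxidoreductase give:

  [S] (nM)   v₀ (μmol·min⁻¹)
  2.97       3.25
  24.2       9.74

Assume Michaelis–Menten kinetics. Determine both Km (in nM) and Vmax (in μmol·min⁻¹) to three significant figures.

Km = 9.38 nM; Vmax = 13.5 μmol·min⁻¹

From v = Vmax[S]/(Km+[S]), each point gives Vmax = v(Km+[S])/[S].
Equating: 3.25(Km+2.97)/2.97 = 9.74(Km+24.2)/24.2.
1.094·Km + 3.25 = 0.4025·Km + 9.74, so (1.094 − 0.4025)·Km = 9.74 − 3.25.
Km = 6.490/0.6918 = 9.38 nM; then Vmax = 3.25(9.38+2.97)/2.97 = 13.5 μmol·min⁻¹.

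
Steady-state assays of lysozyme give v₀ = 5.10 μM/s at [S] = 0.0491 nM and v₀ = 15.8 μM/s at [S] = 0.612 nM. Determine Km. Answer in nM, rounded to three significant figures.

From v = Vmax[S]/(Km+[S]), each point gives Vmax = v(Km+[S])/[S].
Equating: 5.10(Km+0.0491)/0.0491 = 15.8(Km+0.612)/0.612.
103.9·Km + 5.10 = 25.82·Km + 15.8, so (103.9 − 25.82)·Km = 15.8 − 5.10.
Km = 10.70/78.05 = 0.137 nM; then Vmax = 5.10(0.137+0.0491)/0.0491 = 19.3 μM/s.

0.137 nM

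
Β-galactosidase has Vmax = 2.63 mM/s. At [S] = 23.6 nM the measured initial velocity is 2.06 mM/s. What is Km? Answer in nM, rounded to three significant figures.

6.53 nM

v/Vmax = 2.06/2.63 = 0.7833 = [S]/(Km+[S]).
So Km + [S] = [S]/0.7833 = 30.13 nM, giving Km = 30.13 − 23.6 = 6.53 nM.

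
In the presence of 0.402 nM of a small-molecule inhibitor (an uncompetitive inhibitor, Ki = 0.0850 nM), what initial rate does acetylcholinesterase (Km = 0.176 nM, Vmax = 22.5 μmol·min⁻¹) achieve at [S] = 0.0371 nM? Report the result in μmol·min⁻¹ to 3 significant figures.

2.15 μmol·min⁻¹

α = 1 + [I]/Ki = 1 + 0.402/0.0850 = 5.729.
For an uncompetitive inhibitor, both parameters are divided by α, giving Vmax/α and Km/α: Km,app = 0.0307 nM, Vmax,app = 3.93 μmol·min⁻¹.
v = Vmax,app·[S]/(Km,app + [S]) = 3.93 × 0.0371/(0.0307 + 0.0371) = 2.15 μmol·min⁻¹.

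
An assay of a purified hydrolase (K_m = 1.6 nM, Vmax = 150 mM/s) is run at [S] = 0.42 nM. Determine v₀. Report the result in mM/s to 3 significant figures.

31.2 mM/s

v = Vmax·[S]/(Km + [S]) = 150 × 0.42 / (1.6 + 0.42)
  = 63.00 / 2.020 = 31.2 mM/s.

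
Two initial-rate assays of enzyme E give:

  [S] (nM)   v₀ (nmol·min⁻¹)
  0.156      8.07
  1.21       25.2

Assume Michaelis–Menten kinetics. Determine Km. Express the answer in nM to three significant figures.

0.554 nM

From v = Vmax[S]/(Km+[S]), each point gives Vmax = v(Km+[S])/[S].
Equating: 8.07(Km+0.156)/0.156 = 25.2(Km+1.21)/1.21.
51.73·Km + 8.07 = 20.83·Km + 25.2, so (51.73 − 20.83)·Km = 25.2 − 8.07.
Km = 17.13/30.90 = 0.554 nM; then Vmax = 8.07(0.554+0.156)/0.156 = 36.7 nmol·min⁻¹.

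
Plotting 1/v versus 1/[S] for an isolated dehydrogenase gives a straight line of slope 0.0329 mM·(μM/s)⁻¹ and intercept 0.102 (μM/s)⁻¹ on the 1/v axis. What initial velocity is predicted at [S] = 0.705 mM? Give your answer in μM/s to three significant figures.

6.73 μM/s

The y-intercept is 1/Vmax, so Vmax = 1/0.102 = 9.80 μM/s.
The slope is Km/Vmax, so Km = 0.0329 × 9.80 = 0.323 mM.
Then v = 9.80 × 0.705/(0.323 + 0.705) = 6.73 μM/s.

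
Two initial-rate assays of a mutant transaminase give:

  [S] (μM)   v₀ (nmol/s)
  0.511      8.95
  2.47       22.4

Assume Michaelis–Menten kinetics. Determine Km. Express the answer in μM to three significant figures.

1.59 μM

In reciprocal form, 1/v = (Km/Vmax)·(1/[S]) + 1/Vmax. The two points give (1/[S], 1/v) = (1.957, 0.1117) and (0.4049, 0.04464).
Slope = (0.1117 − 0.04464)/(1.957 − 0.4049) = 0.04322; intercept = 0.1117 − 0.04322×1.957 = 0.02714.
Vmax = 1/intercept = 36.8 nmol/s; Km = slope × Vmax = 0.04322 × 36.8 = 1.59 μM.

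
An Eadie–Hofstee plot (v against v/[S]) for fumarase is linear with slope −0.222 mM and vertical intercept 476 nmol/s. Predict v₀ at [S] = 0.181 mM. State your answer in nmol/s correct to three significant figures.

In the Eadie–Hofstee form v = Vmax − Km·(v/[S]), the slope is −Km and the intercept is Vmax, so Km = 0.222 mM and Vmax = 476 nmol/s.
v = 476 × 0.181/(0.222 + 0.181) = 214 nmol/s.

214 nmol/s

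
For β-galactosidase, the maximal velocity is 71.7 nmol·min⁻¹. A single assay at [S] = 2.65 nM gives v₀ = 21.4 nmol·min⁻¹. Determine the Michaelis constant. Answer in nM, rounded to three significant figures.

From v = Vmax[S]/(Km+[S]), Km = [S](Vmax − v)/v.
Km = 2.65 × (71.7 − 21.4) / 21.4 = 133.3/21.4 = 6.23 nM.

6.23 nM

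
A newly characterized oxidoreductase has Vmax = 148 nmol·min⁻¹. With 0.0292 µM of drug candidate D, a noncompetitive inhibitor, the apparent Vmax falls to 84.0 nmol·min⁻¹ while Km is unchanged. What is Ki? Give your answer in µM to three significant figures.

0.0383 µM

Noncompetitive: Vmax,app = Vmax/α with α = 1 + [I]/Ki.
α = Vmax/Vmax,app = 148/84.0 = 1.762.
Since α = 1 + [I]/Ki, [I]/Ki = 1.762 − 1 = 0.7619 and Ki = 0.0292/0.7619 = 0.0383 µM.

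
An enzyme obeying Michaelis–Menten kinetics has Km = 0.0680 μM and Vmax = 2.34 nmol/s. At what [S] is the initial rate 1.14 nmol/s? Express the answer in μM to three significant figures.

0.0646 μM

Rearranging v = Vmax[S]/(Km+[S]) gives [S] = Km·v/(Vmax − v).
[S] = 0.0680 × 1.14 / (2.34 − 1.14) = 0.07752/1.200 = 0.0646 μM.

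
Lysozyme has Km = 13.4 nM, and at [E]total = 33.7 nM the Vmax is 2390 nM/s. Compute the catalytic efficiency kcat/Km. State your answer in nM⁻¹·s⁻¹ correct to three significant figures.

kcat = Vmax/[E]total = 2390/33.7 = 70.9 s⁻¹.
kcat/Km = 70.9/13.4 = 5.29 nM⁻¹·s⁻¹.

5.29 nM⁻¹·s⁻¹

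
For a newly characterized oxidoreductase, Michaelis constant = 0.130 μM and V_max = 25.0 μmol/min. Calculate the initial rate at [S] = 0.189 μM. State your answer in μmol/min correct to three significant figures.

14.8 μmol/min

[S]/(Km+[S]) = 0.189/0.3190 = 0.5925, the fractional saturation.
v = 0.5925 × Vmax = 0.5925 × 25.0 = 14.8 μmol/min.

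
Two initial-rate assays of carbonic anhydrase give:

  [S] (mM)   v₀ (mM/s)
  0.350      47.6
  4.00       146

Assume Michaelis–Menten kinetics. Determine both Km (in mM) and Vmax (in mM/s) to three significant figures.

Km = 0.989 mM; Vmax = 182 mM/s

From v = Vmax[S]/(Km+[S]), each point gives Vmax = v(Km+[S])/[S].
Equating: 47.6(Km+0.350)/0.350 = 146(Km+4.00)/4.00.
136.0·Km + 47.6 = 36.50·Km + 146, so (136.0 − 36.50)·Km = 146 − 47.6.
Km = 98.40/99.50 = 0.989 mM; then Vmax = 47.6(0.989+0.350)/0.350 = 182 mM/s.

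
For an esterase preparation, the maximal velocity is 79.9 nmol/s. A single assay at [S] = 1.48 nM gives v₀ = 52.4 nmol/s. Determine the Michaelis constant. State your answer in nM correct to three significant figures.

0.777 nM

From v = Vmax[S]/(Km+[S]), Km = [S](Vmax − v)/v.
Km = 1.48 × (79.9 − 52.4) / 52.4 = 40.70/52.4 = 0.777 nM.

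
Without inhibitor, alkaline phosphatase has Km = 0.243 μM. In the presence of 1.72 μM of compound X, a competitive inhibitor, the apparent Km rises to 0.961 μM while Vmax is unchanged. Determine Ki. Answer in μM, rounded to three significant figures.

0.582 μM

Competitive: Km,app = α·Km with α = 1 + [I]/Ki.
α = Km,app/Km = 0.961/0.243 = 3.955.
Since α = 1 + [I]/Ki, [I]/Ki = 3.955 − 1 = 2.955 and Ki = 1.72/2.955 = 0.582 μM.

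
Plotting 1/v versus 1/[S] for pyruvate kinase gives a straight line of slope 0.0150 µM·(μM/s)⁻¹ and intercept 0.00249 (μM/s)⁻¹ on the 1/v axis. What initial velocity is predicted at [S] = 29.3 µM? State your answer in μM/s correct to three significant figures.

The y-intercept is 1/Vmax, so Vmax = 1/0.00249 = 402 μM/s.
The slope is Km/Vmax, so Km = 0.0150 × 402 = 6.02 µM.
Then v = 402 × 29.3/(6.02 + 29.3) = 333 μM/s.

333 μM/s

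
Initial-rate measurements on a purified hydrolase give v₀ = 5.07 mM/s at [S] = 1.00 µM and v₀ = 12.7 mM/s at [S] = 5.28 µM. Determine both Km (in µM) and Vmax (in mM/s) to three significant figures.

Km = 2.86 µM; Vmax = 19.6 mM/s

In reciprocal form, 1/v = (Km/Vmax)·(1/[S]) + 1/Vmax. The two points give (1/[S], 1/v) = (1.000, 0.1972) and (0.1894, 0.07874).
Slope = (0.1972 − 0.07874)/(1.000 − 0.1894) = 0.1462; intercept = 0.1972 − 0.1462×1.000 = 0.05105.
Vmax = 1/intercept = 19.6 mM/s; Km = slope × Vmax = 0.1462 × 19.6 = 2.86 µM.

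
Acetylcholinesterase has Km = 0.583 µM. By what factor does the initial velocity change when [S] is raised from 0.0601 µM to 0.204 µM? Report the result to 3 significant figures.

Since Vmax cancels, v₂/v₁ = [S]₂(Km+[S]₁) / [S]₁(Km+[S]₂).
= 0.204×(0.583+0.0601) / (0.0601×(0.583+0.204)) = 0.1312/0.04730 = 2.77.

2.77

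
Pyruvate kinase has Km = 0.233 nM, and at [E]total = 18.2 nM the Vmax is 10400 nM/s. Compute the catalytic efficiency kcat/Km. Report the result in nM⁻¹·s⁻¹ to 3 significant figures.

kcat = Vmax/[E]total = 10400/18.2 = 571 s⁻¹.
kcat/Km = 571/0.233 = 2450 nM⁻¹·s⁻¹.

2450 nM⁻¹·s⁻¹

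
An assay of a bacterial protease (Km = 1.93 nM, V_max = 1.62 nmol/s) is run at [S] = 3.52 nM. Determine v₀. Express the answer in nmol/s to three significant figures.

v = Vmax·[S]/(Km + [S]) = 1.62 × 3.52 / (1.93 + 3.52)
  = 5.702 / 5.450 = 1.05 nmol/s.

1.05 nmol/s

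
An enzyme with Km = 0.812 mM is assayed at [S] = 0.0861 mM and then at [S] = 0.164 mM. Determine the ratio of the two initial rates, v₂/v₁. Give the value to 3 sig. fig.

1.75

Since Vmax cancels, v₂/v₁ = [S]₂(Km+[S]₁) / [S]₁(Km+[S]₂).
= 0.164×(0.812+0.0861) / (0.0861×(0.812+0.164)) = 0.1473/0.08403 = 1.75.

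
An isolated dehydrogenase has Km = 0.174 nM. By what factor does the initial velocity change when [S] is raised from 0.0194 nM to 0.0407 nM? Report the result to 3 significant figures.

1.89

The fractional saturations are [S]/(Km+[S]) = 0.0194/0.1934 = 0.1003 and 0.0407/0.2147 = 0.1896.
v₂/v₁ is just their ratio: 0.1896/0.1003 = 1.89.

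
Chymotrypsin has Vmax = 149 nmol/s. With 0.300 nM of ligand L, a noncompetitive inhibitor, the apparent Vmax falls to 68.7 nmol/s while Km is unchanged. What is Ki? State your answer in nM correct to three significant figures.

0.257 nM

Noncompetitive: Vmax,app = Vmax/α with α = 1 + [I]/Ki.
α = Vmax/Vmax,app = 149/68.7 = 2.169.
Ki = [I]/(α − 1) = 0.300/1.169 = 0.257 nM.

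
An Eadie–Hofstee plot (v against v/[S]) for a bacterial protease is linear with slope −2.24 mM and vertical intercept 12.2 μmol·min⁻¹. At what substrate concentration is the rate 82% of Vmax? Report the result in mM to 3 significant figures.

10.2 mM

The Eadie–Hofstee slope gives Km = 2.24 mM (slope = −Km).
v/Vmax = [S]/(Km+[S]) = 0.82 ⇒ [S] = Km·0.82/(1−0.82) = 2.24 × 4.556 = 10.2 mM.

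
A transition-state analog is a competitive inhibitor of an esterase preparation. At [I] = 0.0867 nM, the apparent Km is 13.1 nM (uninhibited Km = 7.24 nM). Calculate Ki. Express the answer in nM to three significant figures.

Competitive: Km,app = α·Km with α = 1 + [I]/Ki.
α = Km,app/Km = 13.1/7.24 = 1.809.
Ki = [I]/(α − 1) = 0.0867/0.8094 = 0.107 nM.

0.107 nM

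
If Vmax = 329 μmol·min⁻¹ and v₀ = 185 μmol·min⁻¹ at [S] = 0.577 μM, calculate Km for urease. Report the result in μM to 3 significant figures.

0.449 μM

v/Vmax = 185/329 = 0.5623 = [S]/(Km+[S]).
So Km + [S] = [S]/0.5623 = 1.026 μM, giving Km = 1.026 − 0.577 = 0.449 μM.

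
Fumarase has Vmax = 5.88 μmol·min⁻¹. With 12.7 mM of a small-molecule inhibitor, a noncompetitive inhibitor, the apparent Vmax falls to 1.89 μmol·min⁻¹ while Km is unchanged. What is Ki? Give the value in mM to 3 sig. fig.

6.02 mM

Noncompetitive: Vmax,app = Vmax/α with α = 1 + [I]/Ki.
α = Vmax/Vmax,app = 5.88/1.89 = 3.111.
Ki = [I]/(α − 1) = 12.7/2.111 = 6.02 mM.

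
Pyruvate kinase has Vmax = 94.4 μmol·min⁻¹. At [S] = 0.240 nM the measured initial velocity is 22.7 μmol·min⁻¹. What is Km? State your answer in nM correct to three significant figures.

0.758 nM

From v = Vmax[S]/(Km+[S]), Km = [S](Vmax − v)/v.
Km = 0.240 × (94.4 − 22.7) / 22.7 = 17.21/22.7 = 0.758 nM.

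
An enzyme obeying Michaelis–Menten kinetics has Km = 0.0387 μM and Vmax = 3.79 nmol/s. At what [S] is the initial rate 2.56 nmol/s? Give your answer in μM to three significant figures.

0.0805 μM

Rearranging v = Vmax[S]/(Km+[S]) gives [S] = Km·v/(Vmax − v).
[S] = 0.0387 × 2.56 / (3.79 − 2.56) = 0.09907/1.230 = 0.0805 μM.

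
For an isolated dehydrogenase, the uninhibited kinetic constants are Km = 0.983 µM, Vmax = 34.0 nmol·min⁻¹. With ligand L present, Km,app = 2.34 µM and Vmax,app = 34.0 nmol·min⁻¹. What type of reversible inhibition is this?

competitive

Km increases (0.983 → 2.34 µM) while Vmax is unchanged — the hallmark of competitive inhibition.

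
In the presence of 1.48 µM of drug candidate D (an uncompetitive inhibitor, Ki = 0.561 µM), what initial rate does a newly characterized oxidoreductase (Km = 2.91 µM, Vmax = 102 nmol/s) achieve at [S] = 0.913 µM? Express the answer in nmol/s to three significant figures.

α = 1 + [I]/Ki = 1 + 1.48/0.561 = 3.638.
For an uncompetitive inhibitor, both parameters are divided by α, giving Vmax/α and Km/α: Km,app = 0.800 µM, Vmax,app = 28.0 nmol/s.
v = Vmax,app·[S]/(Km,app + [S]) = 28.0 × 0.913/(0.800 + 0.913) = 14.9 nmol/s.

14.9 nmol/s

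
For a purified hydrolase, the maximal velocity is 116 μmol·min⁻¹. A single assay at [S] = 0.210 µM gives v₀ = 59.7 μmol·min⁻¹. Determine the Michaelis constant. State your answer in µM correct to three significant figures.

0.198 µM

From v = Vmax[S]/(Km+[S]), Km = [S](Vmax − v)/v.
Km = 0.210 × (116 − 59.7) / 59.7 = 11.82/59.7 = 0.198 µM.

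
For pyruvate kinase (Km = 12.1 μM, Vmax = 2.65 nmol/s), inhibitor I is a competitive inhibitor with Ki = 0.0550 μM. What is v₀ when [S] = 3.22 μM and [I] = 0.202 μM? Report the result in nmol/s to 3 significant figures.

0.143 nmol/s

With α = 1 + [I]/Ki = 1 + 0.202/0.0550 = 4.673, the competitive rate law is v = Vmax[S] / (αKm + [S]).
v = 2.65×3.22 / (4.673×12.1 + 3.22) = 8.533/59.76 = 0.143 nmol/s.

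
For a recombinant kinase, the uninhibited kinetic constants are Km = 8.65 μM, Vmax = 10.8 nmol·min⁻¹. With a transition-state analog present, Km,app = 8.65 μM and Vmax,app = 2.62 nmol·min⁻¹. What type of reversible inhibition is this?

noncompetitive

Vmax decreases (10.8 → 2.62 nmol·min⁻¹) while Km is unchanged — pure noncompetitive inhibition.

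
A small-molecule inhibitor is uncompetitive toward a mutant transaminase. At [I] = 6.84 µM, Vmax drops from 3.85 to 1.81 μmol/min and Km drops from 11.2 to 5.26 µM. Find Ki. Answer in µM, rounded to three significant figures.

6.07 µM

Uncompetitive: Vmax,app = Vmax/α (and Km,app = Km/α) with α = 1 + [I]/Ki.
α = Vmax/Vmax,app = 3.85/1.81 = 2.127.
Ki = [I]/(α − 1) = 6.84/1.127 = 6.07 µM.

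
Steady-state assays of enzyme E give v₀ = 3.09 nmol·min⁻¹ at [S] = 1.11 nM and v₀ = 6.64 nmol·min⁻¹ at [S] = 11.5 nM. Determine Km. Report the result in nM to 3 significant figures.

In reciprocal form, 1/v = (Km/Vmax)·(1/[S]) + 1/Vmax. The two points give (1/[S], 1/v) = (0.9009, 0.3236) and (0.08696, 0.1506).
Slope = (0.3236 − 0.1506)/(0.9009 − 0.08696) = 0.2126; intercept = 0.3236 − 0.2126×0.9009 = 0.1321.
Vmax = 1/intercept = 7.57 nmol·min⁻¹; Km = slope × Vmax = 0.2126 × 7.57 = 1.61 nM.

1.61 nM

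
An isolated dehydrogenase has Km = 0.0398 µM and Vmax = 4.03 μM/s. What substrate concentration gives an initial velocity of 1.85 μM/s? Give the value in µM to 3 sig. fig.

Rearranging v = Vmax[S]/(Km+[S]) gives [S] = Km·v/(Vmax − v).
[S] = 0.0398 × 1.85 / (4.03 − 1.85) = 0.07363/2.180 = 0.0338 µM.

0.0338 µM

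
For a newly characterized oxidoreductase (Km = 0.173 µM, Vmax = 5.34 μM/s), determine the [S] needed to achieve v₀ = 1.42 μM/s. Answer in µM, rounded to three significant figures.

Rearranging v = Vmax[S]/(Km+[S]) gives [S] = Km·v/(Vmax − v).
[S] = 0.173 × 1.42 / (5.34 − 1.42) = 0.2457/3.920 = 0.0627 µM.

0.0627 µM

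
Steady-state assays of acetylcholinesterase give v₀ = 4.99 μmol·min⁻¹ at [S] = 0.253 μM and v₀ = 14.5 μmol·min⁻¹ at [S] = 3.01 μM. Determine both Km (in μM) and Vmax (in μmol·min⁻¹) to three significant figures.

In reciprocal form, 1/v = (Km/Vmax)·(1/[S]) + 1/Vmax. The two points give (1/[S], 1/v) = (3.953, 0.2004) and (0.3322, 0.06897).
Slope = (0.2004 − 0.06897)/(3.953 − 0.3322) = 0.03630; intercept = 0.2004 − 0.03630×3.953 = 0.05690.
Vmax = 1/intercept = 17.6 μmol·min⁻¹; Km = slope × Vmax = 0.03630 × 17.6 = 0.638 μM.

Km = 0.638 μM; Vmax = 17.6 μmol·min⁻¹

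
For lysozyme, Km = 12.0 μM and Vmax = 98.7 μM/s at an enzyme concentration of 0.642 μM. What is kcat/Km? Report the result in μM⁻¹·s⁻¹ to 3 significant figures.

kcat = Vmax/[E]total = 98.7/0.642 = 154 s⁻¹.
kcat/Km = 154/12.0 = 12.8 μM⁻¹·s⁻¹.

12.8 μM⁻¹·s⁻¹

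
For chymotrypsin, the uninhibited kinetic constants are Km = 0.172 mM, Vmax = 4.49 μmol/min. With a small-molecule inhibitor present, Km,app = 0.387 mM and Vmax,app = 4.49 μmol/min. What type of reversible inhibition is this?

competitive

Km increases (0.172 → 0.387 mM) while Vmax is unchanged — the hallmark of competitive inhibition.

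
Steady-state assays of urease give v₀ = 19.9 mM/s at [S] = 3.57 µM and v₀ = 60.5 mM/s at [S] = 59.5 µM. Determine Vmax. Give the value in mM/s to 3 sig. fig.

In reciprocal form, 1/v = (Km/Vmax)·(1/[S]) + 1/Vmax. The two points give (1/[S], 1/v) = (0.2801, 0.05025) and (0.01681, 0.01653).
Slope = (0.05025 − 0.01653)/(0.2801 − 0.01681) = 0.1281; intercept = 0.05025 − 0.1281×0.2801 = 0.01438.
Vmax = 1/intercept = 69.6 mM/s; Km = slope × Vmax = 0.1281 × 69.6 = 8.91 µM.

69.6 mM/s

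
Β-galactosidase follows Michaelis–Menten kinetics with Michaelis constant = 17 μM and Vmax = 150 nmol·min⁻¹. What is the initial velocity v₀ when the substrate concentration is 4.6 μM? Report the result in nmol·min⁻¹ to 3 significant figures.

v = Vmax·[S]/(Km + [S]) = 150 × 4.6 / (17 + 4.6)
  = 690.0 / 21.60 = 31.9 nmol·min⁻¹.

31.9 nmol·min⁻¹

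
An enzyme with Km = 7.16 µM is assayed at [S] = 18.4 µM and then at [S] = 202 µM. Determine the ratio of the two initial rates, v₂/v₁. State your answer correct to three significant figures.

1.34

Since Vmax cancels, v₂/v₁ = [S]₂(Km+[S]₁) / [S]₁(Km+[S]₂).
= 202×(7.16+18.4) / (18.4×(7.16+202)) = 5163/3849 = 1.34.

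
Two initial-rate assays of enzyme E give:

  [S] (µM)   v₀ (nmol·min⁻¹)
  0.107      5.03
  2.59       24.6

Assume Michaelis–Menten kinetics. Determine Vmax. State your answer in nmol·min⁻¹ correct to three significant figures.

29.6 nmol·min⁻¹

From v = Vmax[S]/(Km+[S]), each point gives Vmax = v(Km+[S])/[S].
Equating: 5.03(Km+0.107)/0.107 = 24.6(Km+2.59)/2.59.
47.01·Km + 5.03 = 9.498·Km + 24.6, so (47.01 − 9.498)·Km = 24.6 − 5.03.
Km = 19.57/37.51 = 0.522 µM; then Vmax = 5.03(0.522+0.107)/0.107 = 29.6 nmol·min⁻¹.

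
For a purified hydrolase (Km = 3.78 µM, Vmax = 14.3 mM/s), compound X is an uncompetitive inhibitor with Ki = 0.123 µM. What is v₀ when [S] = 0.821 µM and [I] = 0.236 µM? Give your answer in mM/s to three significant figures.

α = 1 + [I]/Ki = 1 + 0.236/0.123 = 2.919.
For an uncompetitive inhibitor, both parameters are divided by α, giving Vmax/α and Km/α: Km,app = 1.30 µM, Vmax,app = 4.90 mM/s.
v = Vmax,app·[S]/(Km,app + [S]) = 4.90 × 0.821/(1.30 + 0.821) = 1.90 mM/s.

1.90 mM/s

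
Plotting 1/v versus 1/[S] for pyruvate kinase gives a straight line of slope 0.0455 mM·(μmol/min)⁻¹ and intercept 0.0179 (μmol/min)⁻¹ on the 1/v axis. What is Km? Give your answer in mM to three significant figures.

y-intercept = 1/Vmax ⇒ Vmax = 55.9 μmol/min; slope = Km/Vmax ⇒ Km = slope × Vmax.
Km = 0.0455 × 55.9 = 2.54 mM.

2.54 mM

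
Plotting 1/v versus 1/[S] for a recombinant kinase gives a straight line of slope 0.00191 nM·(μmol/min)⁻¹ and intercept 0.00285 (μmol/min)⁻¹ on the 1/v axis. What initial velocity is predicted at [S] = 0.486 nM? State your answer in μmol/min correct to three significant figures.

147 μmol/min

The y-intercept is 1/Vmax, so Vmax = 1/0.00285 = 351 μmol/min.
The slope is Km/Vmax, so Km = 0.00191 × 351 = 0.670 nM.
Then v = 351 × 0.486/(0.670 + 0.486) = 147 μmol/min.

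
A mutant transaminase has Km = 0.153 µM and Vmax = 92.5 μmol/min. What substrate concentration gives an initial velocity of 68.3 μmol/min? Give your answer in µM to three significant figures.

Rearranging v = Vmax[S]/(Km+[S]) gives [S] = Km·v/(Vmax − v).
[S] = 0.153 × 68.3 / (92.5 − 68.3) = 10.45/24.20 = 0.432 µM.

0.432 µM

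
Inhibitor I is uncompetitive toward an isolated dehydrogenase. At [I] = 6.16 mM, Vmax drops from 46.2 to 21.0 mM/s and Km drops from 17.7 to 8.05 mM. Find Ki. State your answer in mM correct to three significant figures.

5.13 mM

Uncompetitive: Vmax,app = Vmax/α (and Km,app = Km/α) with α = 1 + [I]/Ki.
α = Vmax/Vmax,app = 46.2/21.0 = 2.200.
Since α = 1 + [I]/Ki, [I]/Ki = 2.200 − 1 = 1.200 and Ki = 6.16/1.200 = 5.13 mM.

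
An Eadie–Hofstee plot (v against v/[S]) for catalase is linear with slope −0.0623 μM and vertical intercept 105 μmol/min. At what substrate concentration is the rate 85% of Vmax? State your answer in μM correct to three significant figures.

0.353 μM

The Eadie–Hofstee slope gives Km = 0.0623 μM (slope = −Km).
v/Vmax = [S]/(Km+[S]) = 0.85 ⇒ [S] = Km·0.85/(1−0.85) = 0.0623 × 5.667 = 0.353 μM.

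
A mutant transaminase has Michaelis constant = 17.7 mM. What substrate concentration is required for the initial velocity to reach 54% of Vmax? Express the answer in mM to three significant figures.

20.8 mM

v/Vmax = [S]/(Km+[S]) = 0.54, so [S] = Km·0.54/(1 − 0.54) = 17.7 × 1.174.
[S] = 20.8 mM.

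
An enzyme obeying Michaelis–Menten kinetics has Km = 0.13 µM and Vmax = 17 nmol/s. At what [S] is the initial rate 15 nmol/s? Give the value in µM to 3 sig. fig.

Rearranging v = Vmax[S]/(Km+[S]) gives [S] = Km·v/(Vmax − v).
[S] = 0.13 × 15 / (17 − 15) = 1.950/2.000 = 0.975 µM.

0.975 µM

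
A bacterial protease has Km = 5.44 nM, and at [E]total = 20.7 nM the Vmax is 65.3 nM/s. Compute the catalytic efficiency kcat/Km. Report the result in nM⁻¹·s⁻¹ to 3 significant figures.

0.580 nM⁻¹·s⁻¹

kcat = Vmax/[E]total = 65.3/20.7 = 3.15 s⁻¹.
kcat/Km = 3.15/5.44 = 0.580 nM⁻¹·s⁻¹.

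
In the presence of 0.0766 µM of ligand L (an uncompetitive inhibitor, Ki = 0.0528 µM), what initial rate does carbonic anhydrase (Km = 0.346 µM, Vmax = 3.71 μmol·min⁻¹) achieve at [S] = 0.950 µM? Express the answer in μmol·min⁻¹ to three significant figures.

1.32 μmol·min⁻¹

α = 1 + [I]/Ki = 1 + 0.0766/0.0528 = 2.451.
For an uncompetitive inhibitor, both parameters are divided by α, giving Vmax/α and Km/α: Km,app = 0.141 µM, Vmax,app = 1.51 μmol·min⁻¹.
v = Vmax,app·[S]/(Km,app + [S]) = 1.51 × 0.950/(0.141 + 0.950) = 1.32 μmol·min⁻¹.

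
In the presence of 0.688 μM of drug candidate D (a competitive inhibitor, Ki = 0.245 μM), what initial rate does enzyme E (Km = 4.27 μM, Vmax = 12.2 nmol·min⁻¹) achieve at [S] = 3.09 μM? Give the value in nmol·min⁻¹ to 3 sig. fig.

α = 1 + [I]/Ki = 1 + 0.688/0.245 = 3.808.
For a competitive inhibitor, Vmax is unchanged and the apparent Km becomes α·Km: Km,app = 16.3 μM, Vmax,app = 12.2 nmol·min⁻¹.
v = Vmax,app·[S]/(Km,app + [S]) = 12.2 × 3.09/(16.3 + 3.09) = 1.95 nmol·min⁻¹.

1.95 nmol·min⁻¹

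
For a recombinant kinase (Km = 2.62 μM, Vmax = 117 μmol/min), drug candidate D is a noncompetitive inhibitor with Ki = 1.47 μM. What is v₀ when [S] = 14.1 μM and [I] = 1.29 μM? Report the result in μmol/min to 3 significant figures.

α = 1 + [I]/Ki = 1 + 1.29/1.47 = 1.878.
For a noncompetitive inhibitor, Vmax is reduced to Vmax/α while Km is unchanged: Km,app = 2.62 μM, Vmax,app = 62.3 μmol/min.
v = Vmax,app·[S]/(Km,app + [S]) = 62.3 × 14.1/(2.62 + 14.1) = 52.6 μmol/min.

52.6 μmol/min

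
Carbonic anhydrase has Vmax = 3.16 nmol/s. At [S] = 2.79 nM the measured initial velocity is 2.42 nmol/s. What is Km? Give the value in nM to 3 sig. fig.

0.853 nM

From v = Vmax[S]/(Km+[S]), Km = [S](Vmax − v)/v.
Km = 2.79 × (3.16 − 2.42) / 2.42 = 2.065/2.42 = 0.853 nM.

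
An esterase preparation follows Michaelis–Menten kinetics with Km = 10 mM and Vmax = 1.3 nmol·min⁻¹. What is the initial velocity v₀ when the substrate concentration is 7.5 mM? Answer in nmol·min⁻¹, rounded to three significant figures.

0.557 nmol·min⁻¹

[S]/(Km+[S]) = 7.5/17.50 = 0.4286, the fractional saturation.
v = 0.4286 × Vmax = 0.4286 × 1.3 = 0.557 nmol·min⁻¹.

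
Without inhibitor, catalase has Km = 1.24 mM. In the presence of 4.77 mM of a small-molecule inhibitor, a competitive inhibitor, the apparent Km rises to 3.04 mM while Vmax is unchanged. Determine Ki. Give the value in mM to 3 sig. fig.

3.29 mM

Competitive: Km,app = α·Km with α = 1 + [I]/Ki.
α = Km,app/Km = 3.04/1.24 = 2.452.
Ki = [I]/(α − 1) = 4.77/1.452 = 3.29 mM.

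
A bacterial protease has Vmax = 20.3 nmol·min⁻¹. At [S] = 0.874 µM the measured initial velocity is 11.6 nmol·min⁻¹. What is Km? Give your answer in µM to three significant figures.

0.656 µM

From v = Vmax[S]/(Km+[S]), Km = [S](Vmax − v)/v.
Km = 0.874 × (20.3 − 11.6) / 11.6 = 7.604/11.6 = 0.656 µM.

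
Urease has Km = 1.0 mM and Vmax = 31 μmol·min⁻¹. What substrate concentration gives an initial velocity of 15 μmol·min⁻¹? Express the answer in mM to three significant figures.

0.938 mM

Rearranging v = Vmax[S]/(Km+[S]) gives [S] = Km·v/(Vmax − v).
[S] = 1.0 × 15 / (31 − 15) = 15.00/16.00 = 0.938 mM.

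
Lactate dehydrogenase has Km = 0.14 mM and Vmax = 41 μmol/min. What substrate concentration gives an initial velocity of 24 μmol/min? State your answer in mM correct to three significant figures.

Rearranging v = Vmax[S]/(Km+[S]) gives [S] = Km·v/(Vmax − v).
[S] = 0.14 × 24 / (41 − 24) = 3.360/17.00 = 0.198 mM.

0.198 mM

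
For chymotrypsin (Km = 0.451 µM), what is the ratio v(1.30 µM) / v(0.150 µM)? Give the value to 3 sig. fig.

2.97

Since Vmax cancels, v₂/v₁ = [S]₂(Km+[S]₁) / [S]₁(Km+[S]₂).
= 1.30×(0.451+0.150) / (0.150×(0.451+1.30)) = 0.7813/0.2626 = 2.97.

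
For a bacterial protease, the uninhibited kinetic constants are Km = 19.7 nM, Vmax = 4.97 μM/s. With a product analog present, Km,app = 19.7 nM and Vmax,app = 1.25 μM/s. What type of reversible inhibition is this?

noncompetitive

Vmax decreases (4.97 → 1.25 μM/s) while Km is unchanged — pure noncompetitive inhibition.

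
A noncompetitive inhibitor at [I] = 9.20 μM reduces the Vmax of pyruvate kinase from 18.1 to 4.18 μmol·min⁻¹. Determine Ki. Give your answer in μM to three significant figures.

Noncompetitive: Vmax,app = Vmax/α with α = 1 + [I]/Ki.
α = Vmax/Vmax,app = 18.1/4.18 = 4.330.
Since α = 1 + [I]/Ki, [I]/Ki = 4.330 − 1 = 3.330 and Ki = 9.20/3.330 = 2.76 μM.

2.76 μM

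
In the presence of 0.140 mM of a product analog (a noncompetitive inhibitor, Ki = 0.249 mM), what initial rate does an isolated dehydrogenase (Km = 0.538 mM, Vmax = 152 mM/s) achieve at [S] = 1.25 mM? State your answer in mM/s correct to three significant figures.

68.0 mM/s

α = 1 + [I]/Ki = 1 + 0.140/0.249 = 1.562.
For a noncompetitive inhibitor, Vmax is reduced to Vmax/α while Km is unchanged: Km,app = 0.538 mM, Vmax,app = 97.3 mM/s.
v = Vmax,app·[S]/(Km,app + [S]) = 97.3 × 1.25/(0.538 + 1.25) = 68.0 mM/s.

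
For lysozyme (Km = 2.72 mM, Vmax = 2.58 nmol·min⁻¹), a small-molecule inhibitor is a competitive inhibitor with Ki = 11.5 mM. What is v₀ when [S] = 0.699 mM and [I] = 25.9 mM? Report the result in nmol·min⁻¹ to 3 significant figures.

0.189 nmol·min⁻¹

With α = 1 + [I]/Ki = 1 + 25.9/11.5 = 3.252, the competitive rate law is v = Vmax[S] / (αKm + [S]).
v = 2.58×0.699 / (3.252×2.72 + 0.699) = 1.803/9.545 = 0.189 nmol·min⁻¹.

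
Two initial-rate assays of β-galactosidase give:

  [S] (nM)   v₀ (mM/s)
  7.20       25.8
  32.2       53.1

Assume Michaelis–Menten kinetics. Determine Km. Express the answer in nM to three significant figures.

In reciprocal form, 1/v = (Km/Vmax)·(1/[S]) + 1/Vmax. The two points give (1/[S], 1/v) = (0.1389, 0.03876) and (0.03106, 0.01883).
Slope = (0.03876 − 0.01883)/(0.1389 − 0.03106) = 0.1848; intercept = 0.03876 − 0.1848×0.1389 = 0.01309.
Vmax = 1/intercept = 76.4 mM/s; Km = slope × Vmax = 0.1848 × 76.4 = 14.1 nM.

14.1 nM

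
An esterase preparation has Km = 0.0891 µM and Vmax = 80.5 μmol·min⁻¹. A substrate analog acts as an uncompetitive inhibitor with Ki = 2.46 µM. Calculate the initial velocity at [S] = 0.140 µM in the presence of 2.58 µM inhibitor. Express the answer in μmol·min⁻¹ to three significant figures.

30.0 μmol·min⁻¹

α = 1 + [I]/Ki = 1 + 2.58/2.46 = 2.049.
For an uncompetitive inhibitor, both parameters are divided by α, giving Vmax/α and Km/α: Km,app = 0.0435 µM, Vmax,app = 39.3 μmol·min⁻¹.
v = Vmax,app·[S]/(Km,app + [S]) = 39.3 × 0.140/(0.0435 + 0.140) = 30.0 μmol·min⁻¹.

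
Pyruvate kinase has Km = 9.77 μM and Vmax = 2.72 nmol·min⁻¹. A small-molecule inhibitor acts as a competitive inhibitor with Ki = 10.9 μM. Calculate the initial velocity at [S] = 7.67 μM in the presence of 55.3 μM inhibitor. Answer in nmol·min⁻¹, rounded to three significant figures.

α = 1 + [I]/Ki = 1 + 55.3/10.9 = 6.073.
For a competitive inhibitor, Vmax is unchanged and the apparent Km becomes α·Km: Km,app = 59.3 μM, Vmax,app = 2.72 nmol·min⁻¹.
v = Vmax,app·[S]/(Km,app + [S]) = 2.72 × 7.67/(59.3 + 7.67) = 0.311 nmol·min⁻¹.

0.311 nmol·min⁻¹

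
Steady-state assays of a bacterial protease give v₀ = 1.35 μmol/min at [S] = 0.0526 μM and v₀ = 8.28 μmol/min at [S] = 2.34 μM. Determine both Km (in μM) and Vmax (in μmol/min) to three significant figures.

Km = 0.313 μM; Vmax = 9.39 μmol/min

From v = Vmax[S]/(Km+[S]), each point gives Vmax = v(Km+[S])/[S].
Equating: 1.35(Km+0.0526)/0.0526 = 8.28(Km+2.34)/2.34.
25.67·Km + 1.35 = 3.538·Km + 8.28, so (25.67 − 3.538)·Km = 8.28 − 1.35.
Km = 6.930/22.13 = 0.313 μM; then Vmax = 1.35(0.313+0.0526)/0.0526 = 9.39 μmol/min.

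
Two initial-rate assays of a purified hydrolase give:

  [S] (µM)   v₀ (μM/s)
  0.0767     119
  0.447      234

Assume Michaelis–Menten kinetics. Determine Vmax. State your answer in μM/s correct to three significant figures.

From v = Vmax[S]/(Km+[S]), each point gives Vmax = v(Km+[S])/[S].
Equating: 119(Km+0.0767)/0.0767 = 234(Km+0.447)/0.447.
1551·Km + 119 = 523.5·Km + 234, so (1551 − 523.5)·Km = 234 − 119.
Km = 115.0/1028 = 0.112 µM; then Vmax = 119(0.112+0.0767)/0.0767 = 293 μM/s.

293 μM/s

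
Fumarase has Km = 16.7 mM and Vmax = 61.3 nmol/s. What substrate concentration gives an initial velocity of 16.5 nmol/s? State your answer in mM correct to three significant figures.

6.15 mM

The required fractional saturation is v/Vmax = 16.5/61.3 = 0.2692.
Then [S]/(Km+[S]) = 0.2692 ⇒ [S] = 16.7 × 0.2692/(1 − 0.2692) = 6.15 mM.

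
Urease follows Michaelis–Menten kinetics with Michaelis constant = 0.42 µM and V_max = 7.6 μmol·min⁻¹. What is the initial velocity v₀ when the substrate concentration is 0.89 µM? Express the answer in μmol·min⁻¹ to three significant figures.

v = Vmax·[S]/(Km + [S]) = 7.6 × 0.89 / (0.42 + 0.89)
  = 6.764 / 1.310 = 5.16 μmol·min⁻¹.

5.16 μmol·min⁻¹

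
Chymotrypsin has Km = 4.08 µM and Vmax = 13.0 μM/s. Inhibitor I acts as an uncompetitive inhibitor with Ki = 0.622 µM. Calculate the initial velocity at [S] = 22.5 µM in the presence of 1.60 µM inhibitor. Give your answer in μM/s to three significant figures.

3.46 μM/s

α = 1 + [I]/Ki = 1 + 1.60/0.622 = 3.572.
For an uncompetitive inhibitor, both parameters are divided by α, giving Vmax/α and Km/α: Km,app = 1.14 µM, Vmax,app = 3.64 μM/s.
v = Vmax,app·[S]/(Km,app + [S]) = 3.64 × 22.5/(1.14 + 22.5) = 3.46 μM/s.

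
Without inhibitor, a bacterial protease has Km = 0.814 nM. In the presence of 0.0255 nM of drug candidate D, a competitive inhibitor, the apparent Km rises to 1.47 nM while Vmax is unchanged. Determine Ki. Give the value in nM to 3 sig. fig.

0.0316 nM

Competitive: Km,app = α·Km with α = 1 + [I]/Ki.
α = Km,app/Km = 1.47/0.814 = 1.806.
Since α = 1 + [I]/Ki, [I]/Ki = 1.806 − 1 = 0.8059 and Ki = 0.0255/0.8059 = 0.0316 nM.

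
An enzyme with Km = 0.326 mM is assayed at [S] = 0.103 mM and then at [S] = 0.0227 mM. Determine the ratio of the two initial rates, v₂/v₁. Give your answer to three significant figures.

0.271

The fractional saturations are [S]/(Km+[S]) = 0.103/0.4290 = 0.2401 and 0.0227/0.3487 = 0.06510.
v₂/v₁ is just their ratio: 0.06510/0.2401 = 0.271.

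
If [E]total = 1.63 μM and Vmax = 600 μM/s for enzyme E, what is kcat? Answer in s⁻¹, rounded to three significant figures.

kcat = Vmax/[E]total = 600 μM/s / 1.63 μM = 368 s⁻¹.

368 s⁻¹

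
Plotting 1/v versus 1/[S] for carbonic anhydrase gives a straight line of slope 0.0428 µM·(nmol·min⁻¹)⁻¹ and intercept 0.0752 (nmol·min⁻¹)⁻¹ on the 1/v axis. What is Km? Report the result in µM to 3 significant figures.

y-intercept = 1/Vmax ⇒ Vmax = 13.3 nmol·min⁻¹; slope = Km/Vmax ⇒ Km = slope × Vmax.
Km = 0.0428 × 13.3 = 0.569 µM.

0.569 µM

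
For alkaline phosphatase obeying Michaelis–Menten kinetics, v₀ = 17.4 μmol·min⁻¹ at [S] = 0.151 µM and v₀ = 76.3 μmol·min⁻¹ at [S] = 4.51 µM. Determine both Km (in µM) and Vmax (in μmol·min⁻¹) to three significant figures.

Km = 0.599 µM; Vmax = 86.4 μmol·min⁻¹

From v = Vmax[S]/(Km+[S]), each point gives Vmax = v(Km+[S])/[S].
Equating: 17.4(Km+0.151)/0.151 = 76.3(Km+4.51)/4.51.
115.2·Km + 17.4 = 16.92·Km + 76.3, so (115.2 − 16.92)·Km = 76.3 − 17.4.
Km = 58.90/98.31 = 0.599 µM; then Vmax = 17.4(0.599+0.151)/0.151 = 86.4 μmol·min⁻¹.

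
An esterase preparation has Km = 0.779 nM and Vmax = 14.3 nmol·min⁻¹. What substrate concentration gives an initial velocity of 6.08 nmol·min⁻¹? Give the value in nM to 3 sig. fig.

The required fractional saturation is v/Vmax = 6.08/14.3 = 0.4252.
Then [S]/(Km+[S]) = 0.4252 ⇒ [S] = 0.779 × 0.4252/(1 − 0.4252) = 0.576 nM.

0.576 nM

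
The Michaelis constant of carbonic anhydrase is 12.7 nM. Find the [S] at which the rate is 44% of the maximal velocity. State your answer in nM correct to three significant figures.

9.98 nM

v/Vmax = [S]/(Km+[S]) = 0.44, so [S] = Km·0.44/(1 − 0.44) = 12.7 × 0.7857.
[S] = 9.98 nM.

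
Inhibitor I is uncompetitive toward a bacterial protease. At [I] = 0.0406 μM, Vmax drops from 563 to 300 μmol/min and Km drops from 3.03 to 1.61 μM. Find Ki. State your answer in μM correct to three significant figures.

0.0463 μM

Uncompetitive: Vmax,app = Vmax/α (and Km,app = Km/α) with α = 1 + [I]/Ki.
α = Vmax/Vmax,app = 563/300 = 1.877.
Since α = 1 + [I]/Ki, [I]/Ki = 1.877 − 1 = 0.8767 and Ki = 0.0406/0.8767 = 0.0463 μM.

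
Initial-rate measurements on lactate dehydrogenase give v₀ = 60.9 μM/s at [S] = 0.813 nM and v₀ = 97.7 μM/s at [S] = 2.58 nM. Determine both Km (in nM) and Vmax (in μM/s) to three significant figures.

In reciprocal form, 1/v = (Km/Vmax)·(1/[S]) + 1/Vmax. The two points give (1/[S], 1/v) = (1.230, 0.01642) and (0.3876, 0.01024).
Slope = (0.01642 − 0.01024)/(1.230 − 0.3876) = 0.007342; intercept = 0.01642 − 0.007342×1.230 = 0.007390.
Vmax = 1/intercept = 135 μM/s; Km = slope × Vmax = 0.007342 × 135 = 0.994 nM.

Km = 0.994 nM; Vmax = 135 μM/s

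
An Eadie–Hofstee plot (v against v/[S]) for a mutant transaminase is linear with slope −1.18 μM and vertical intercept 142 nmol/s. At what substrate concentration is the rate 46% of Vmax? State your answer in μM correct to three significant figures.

1.01 μM

The Eadie–Hofstee slope gives Km = 1.18 μM (slope = −Km).
v/Vmax = [S]/(Km+[S]) = 0.46 ⇒ [S] = Km·0.46/(1−0.46) = 1.18 × 0.8519 = 1.01 μM.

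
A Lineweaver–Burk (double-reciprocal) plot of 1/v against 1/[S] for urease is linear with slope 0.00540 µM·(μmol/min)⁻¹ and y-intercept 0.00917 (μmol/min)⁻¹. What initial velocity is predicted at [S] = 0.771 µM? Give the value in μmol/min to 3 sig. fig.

61.8 μmol/min

The y-intercept is 1/Vmax, so Vmax = 1/0.00917 = 109 μmol/min.
The slope is Km/Vmax, so Km = 0.00540 × 109 = 0.589 µM.
Then v = 109 × 0.771/(0.589 + 0.771) = 61.8 μmol/min.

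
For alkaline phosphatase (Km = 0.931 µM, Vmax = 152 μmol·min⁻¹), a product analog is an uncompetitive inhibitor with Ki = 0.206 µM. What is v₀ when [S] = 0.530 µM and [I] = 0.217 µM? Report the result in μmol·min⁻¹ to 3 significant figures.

α = 1 + [I]/Ki = 1 + 0.217/0.206 = 2.053.
For an uncompetitive inhibitor, both parameters are divided by α, giving Vmax/α and Km/α: Km,app = 0.453 µM, Vmax,app = 74.0 μmol·min⁻¹.
v = Vmax,app·[S]/(Km,app + [S]) = 74.0 × 0.530/(0.453 + 0.530) = 39.9 μmol·min⁻¹.

39.9 μmol·min⁻¹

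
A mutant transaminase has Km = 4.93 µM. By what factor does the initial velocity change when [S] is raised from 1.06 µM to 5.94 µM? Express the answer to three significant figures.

The fractional saturations are [S]/(Km+[S]) = 1.06/5.990 = 0.1770 and 5.94/10.87 = 0.5465.
v₂/v₁ is just their ratio: 0.5465/0.1770 = 3.09.

3.09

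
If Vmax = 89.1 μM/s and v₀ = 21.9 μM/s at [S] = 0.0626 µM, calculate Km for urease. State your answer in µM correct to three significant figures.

0.192 µM

v/Vmax = 21.9/89.1 = 0.2458 = [S]/(Km+[S]).
So Km + [S] = [S]/0.2458 = 0.2547 µM, giving Km = 0.2547 − 0.0626 = 0.192 µM.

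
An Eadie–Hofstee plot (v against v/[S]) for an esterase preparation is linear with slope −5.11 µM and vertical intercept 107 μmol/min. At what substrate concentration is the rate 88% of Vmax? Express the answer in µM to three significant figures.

37.5 µM

The Eadie–Hofstee slope gives Km = 5.11 µM (slope = −Km).
v/Vmax = [S]/(Km+[S]) = 0.88 ⇒ [S] = Km·0.88/(1−0.88) = 5.11 × 7.333 = 37.5 µM.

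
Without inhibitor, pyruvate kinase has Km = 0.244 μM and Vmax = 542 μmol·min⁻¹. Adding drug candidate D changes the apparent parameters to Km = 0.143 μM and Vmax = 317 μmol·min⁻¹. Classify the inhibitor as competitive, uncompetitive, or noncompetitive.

Both Km and Vmax decrease by the same factor (~1.71-fold) — characteristic of uncompetitive inhibition.

uncompetitive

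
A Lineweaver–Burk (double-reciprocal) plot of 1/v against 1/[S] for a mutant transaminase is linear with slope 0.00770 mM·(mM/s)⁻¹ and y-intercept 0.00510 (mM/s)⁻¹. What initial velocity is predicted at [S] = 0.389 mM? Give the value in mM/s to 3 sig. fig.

40.2 mM/s

The y-intercept is 1/Vmax, so Vmax = 1/0.00510 = 196 mM/s.
The slope is Km/Vmax, so Km = 0.00770 × 196 = 1.51 mM.
Then v = 196 × 0.389/(1.51 + 0.389) = 40.2 mM/s.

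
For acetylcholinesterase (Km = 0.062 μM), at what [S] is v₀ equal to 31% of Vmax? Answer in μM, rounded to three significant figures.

0.0279 μM

v/Vmax = [S]/(Km+[S]) = 0.31, so [S] = Km·0.31/(1 − 0.31) = 0.062 × 0.4493.
[S] = 0.0279 μM.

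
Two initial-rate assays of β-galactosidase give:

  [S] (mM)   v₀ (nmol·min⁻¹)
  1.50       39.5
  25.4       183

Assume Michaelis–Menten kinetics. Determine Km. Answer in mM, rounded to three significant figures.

In reciprocal form, 1/v = (Km/Vmax)·(1/[S]) + 1/Vmax. The two points give (1/[S], 1/v) = (0.6667, 0.02532) and (0.03937, 0.005464).
Slope = (0.02532 − 0.005464)/(0.6667 − 0.03937) = 0.03165; intercept = 0.02532 − 0.03165×0.6667 = 0.004219.
Vmax = 1/intercept = 237 nmol·min⁻¹; Km = slope × Vmax = 0.03165 × 237 = 7.50 mM.

7.50 mM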